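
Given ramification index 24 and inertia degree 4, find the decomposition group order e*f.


|D_P| = e * f
= 24 * 4
= 96

96


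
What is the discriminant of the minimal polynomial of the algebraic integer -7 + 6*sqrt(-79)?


The element -7 + 6*sqrt(-79) has minimal polynomial:
x^2 + 14*x + 2893
Discriminant = (14)^2 - 4*(2893)
= 196 - 11572
= -11376

-11376


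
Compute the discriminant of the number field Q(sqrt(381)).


For K = Q(sqrt(d)) with d squarefree: disc(K) = d if d = 1 mod 4, and disc(K) = 4d if d = 2 or 3 mod 4.
Here d = 381, and d mod 4 = 1.
d = 1 mod 4 (O_K = Z[(1+sqrt(d))/2]), so disc(K) = d = 381

381


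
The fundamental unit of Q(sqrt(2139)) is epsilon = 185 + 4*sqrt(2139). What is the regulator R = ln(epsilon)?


epsilon = 185 + 4*sqrt(2139)
= 369.9973
R = ln(369.9973)
= 5.9135

5.9135


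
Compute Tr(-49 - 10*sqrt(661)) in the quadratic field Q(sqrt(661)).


Tr(a + b*sqrt(d)) = (a + b*sqrt(d)) + (a - b*sqrt(d)) = 2a
= 2 * (-49)
= -98

-98


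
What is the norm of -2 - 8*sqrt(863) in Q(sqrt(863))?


N(a + b*sqrt(d)) = a^2 - d*b^2
= (-2)^2 - (863)*(-8)^2
= 4 - 55232
= -55228

-55228


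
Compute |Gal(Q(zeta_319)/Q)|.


|Gal(Q(zeta_319)/Q)| = phi(319)
= 280

280


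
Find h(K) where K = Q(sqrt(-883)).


K = Q(sqrt(-883)). d mod 4 = 1, so D = disc(K) = d = -883
h(K) equals the number of primitive reduced positive-definite forms (a, b, c) = a*x^2 + b*x*y + c*y^2 with b^2 - 4ac = D,
where reduced means |b| <= a <= c, with b >= 0 whenever |b| = a or a = c, and primitive means gcd(a, b, c) = 1.
Reduced forces 3a^2 <= |D| = 883, so 1 <= a <= 17; b must have the parity of D, and c = (b^2 - D)/(4a) must be an integer >= a.
Enumerate a = 1..17, b in [-a, a]:
  a=1: (1, 1, 221)  [1]
  a=2..12: none
  a=13: (13, -1, 17), (13, 1, 17)  [2]
  a=14..17: none
Total reduced forms: 1 + 2 = 3
h = 3

3


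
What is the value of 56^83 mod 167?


p = 167 is prime and the exponent is (p-1)/2 = 83, so by Euler's criterion 56^83 = (56/167) = +1 or -1 mod 167.
Compute by square-and-multiply:
  83 = 64 + 16 + 2 + 1 (binary 1010011)
  Repeated squaring mod 167: 56^1 = 56, 56^2 = 130, 56^4 = 33, 56^8 = 87, 56^16 = 54, 56^32 = 77, 56^64 = 84
  56^83 = 56^64 * 56^16 * 56^2 * 56^1 = 84 * 54 * 130 * 56 mod 167
    84 * 54 = 4536 = 27 mod 167
    27 * 130 = 3510 = 3 mod 167
    3 * 56 = 168 = 1 mod 167
  56^83 = 1 mod 167
Result 1: 56 is a quadratic residue mod 167.
56^83 mod 167 = 1

1


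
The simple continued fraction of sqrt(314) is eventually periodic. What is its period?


Run the CF algorithm for sqrt(314).
a_0 = floor(sqrt(314)) = 17; set m_0=0, q_0=1.
Recurrence: m' = q*a - m,  q' = (d - m'^2)/q,  a' = floor((a_0 + m')/q').
  step 1: m=17, q=25, a=1
  step 2: m=8, q=10, a=2
  step 3: m=12, q=17, a=1
  step 4: m=5, q=17, a=1
  step 5: m=12, q=10, a=2
  step 6: m=8, q=25, a=1
  step 7: m=17, q=1, a=34
a_7 = 2*a_0 = 34, so the period closes here.
sqrt(314) = [17; 1, 2, 1, 1, 2, 1, 34]
Period length = 7

7


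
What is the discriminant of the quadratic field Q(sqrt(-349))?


For K = Q(sqrt(d)) with d squarefree: disc(K) = d if d = 1 mod 4, and disc(K) = 4d if d = 2 or 3 mod 4.
Here d = -349, and d mod 4 = 3.
d = 3 mod 4, not 1 (O_K = Z[sqrt(d)]), so disc(K) = 4d = 4 * (-349) = -1396

-1396


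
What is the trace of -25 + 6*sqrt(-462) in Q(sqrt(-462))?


Tr(a + b*sqrt(d)) = (a + b*sqrt(d)) + (a - b*sqrt(d)) = 2a
= 2 * (-25)
= -50

-50


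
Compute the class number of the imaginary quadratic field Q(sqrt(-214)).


K = Q(sqrt(-214)). d mod 4 = 2, so D = disc(K) = 4d = -856
h(K) equals the number of primitive reduced positive-definite forms (a, b, c) = a*x^2 + b*x*y + c*y^2 with b^2 - 4ac = D,
where reduced means |b| <= a <= c, with b >= 0 whenever |b| = a or a = c, and primitive means gcd(a, b, c) = 1.
Reduced forces 3a^2 <= |D| = 856, so 1 <= a <= 16; b must have the parity of D, and c = (b^2 - D)/(4a) must be an integer >= a.
Enumerate a = 1..16, b in [-a, a]:
  a=1: (1, 0, 214)  [1]
  a=2: (2, 0, 107)  [1]
  a=3..4: none
  a=5: (5, -2, 43), (5, 2, 43)  [2]
  a=6..9: none
  a=10: (10, -8, 23), (10, 8, 23)  [2]
  a=11..16: none
Total reduced forms: 1 + 1 + 2 + 2 = 6
h = 6

6


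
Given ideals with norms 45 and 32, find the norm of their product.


N(IJ) = N(I) * N(J)
= 45 * 32
= 1440

1440


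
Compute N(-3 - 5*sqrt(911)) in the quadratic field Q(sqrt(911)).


N(a + b*sqrt(d)) = a^2 - d*b^2
= (-3)^2 - (911)*(-5)^2
= 9 - 22775
= -22766

-22766


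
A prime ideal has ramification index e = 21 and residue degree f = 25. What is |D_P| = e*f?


|D_P| = e * f
= 21 * 25
= 525

525


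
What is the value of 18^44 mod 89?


p = 89 is prime and the exponent is (p-1)/2 = 44, so by Euler's criterion 18^44 = (18/89) = +1 or -1 mod 89.
Compute by square-and-multiply:
  44 = 32 + 8 + 4 (binary 101100)
  Repeated squaring mod 89: 18^1 = 18, 18^2 = 57, 18^4 = 45, 18^8 = 67, 18^16 = 39, 18^32 = 8
  18^44 = 18^32 * 18^8 * 18^4 = 8 * 67 * 45 mod 89
    8 * 67 = 536 = 2 mod 89
    2 * 45 = 90 = 1 mod 89
  18^44 = 1 mod 89
Result 1: 18 is a quadratic residue mod 89.
18^44 mod 89 = 1

1


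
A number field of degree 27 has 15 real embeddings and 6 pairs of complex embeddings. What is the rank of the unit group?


By Dirichlet's unit theorem:
rank = r1 + r2 - 1
= 15 + 6 - 1
= 20

20


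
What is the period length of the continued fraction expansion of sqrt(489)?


Run the CF algorithm for sqrt(489).
a_0 = floor(sqrt(489)) = 22; set m_0=0, q_0=1.
Recurrence: m' = q*a - m,  q' = (d - m'^2)/q,  a' = floor((a_0 + m')/q').
  step 1: m=22, q=5, a=8
  step 2: m=18, q=33, a=1
  step 3: m=15, q=8, a=4
  step 4: m=17, q=25, a=1
  step 5: m=8, q=17, a=1
  step 6: m=9, q=24, a=1
  step 7: m=15, q=11, a=3
  step 8: m=18, q=15, a=2
  step 9: m=12, q=23, a=1
  step 10: m=11, q=16, a=2
  step 11: m=21, q=3, a=14
  step 12: m=21, q=16, a=2
  step 13: m=11, q=23, a=1
  step 14: m=12, q=15, a=2
  step 15: m=18, q=11, a=3
  step 16: m=15, q=24, a=1
  step 17: m=9, q=17, a=1
  step 18: m=8, q=25, a=1
  step 19: m=17, q=8, a=4
  step 20: m=15, q=33, a=1
  step 21: m=18, q=5, a=8
  step 22: m=22, q=1, a=44
a_22 = 2*a_0 = 44, so the period closes here.
sqrt(489) = [22; 8, 1, 4, 1, 1, 1, 3, 2, 1, 2, 14, 2, 1, 2, 3, 1, 1, 1, 4, 1, 8, 44]
Period length = 22

22


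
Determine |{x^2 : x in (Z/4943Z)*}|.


For prime p, the number of non-zero quadratic residues is (p-1)/2.
= (4943-1)/2
= 2471

2471


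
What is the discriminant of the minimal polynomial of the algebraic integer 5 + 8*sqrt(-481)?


The element 5 + 8*sqrt(-481) has minimal polynomial:
x^2 - 10*x + 30809
Discriminant = (-10)^2 - 4*(30809)
= 100 - 123236
= -123136

-123136


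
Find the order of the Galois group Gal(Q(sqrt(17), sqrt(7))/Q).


The 2 square roots of distinct primes are multiplicatively independent over Q,
so [K:Q] = 2^2 and Gal(K/Q) is isomorphic to (Z/2Z)^2.
|Gal| = 2^2 = 4

4


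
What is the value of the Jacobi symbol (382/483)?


Compute (382/483) via quadratic reciprocity:
  pull out 2: (2/483) = -1  (since 483 mod 8 = 3)
  reciprocity: (191/483) -> -(483/191)
  reduce: (101/191)
  reciprocity: (101/191) -> +(191/101)
  reduce: (90/101)
  pull out 2: (2/101) = -1  (since 101 mod 8 = 5)
  reciprocity: (45/101) -> +(101/45)
  reduce: (11/45)
  reciprocity: (11/45) -> +(45/11)
  reduce: (1/11)
  (1/11) = 1
Product of signs = -1

-1


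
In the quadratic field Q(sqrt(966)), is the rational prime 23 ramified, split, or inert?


K = Q(sqrt(966)). Since d mod 4 = 2, disc(K) = 3864.
Check p | disc: 3864 mod 23 = 0.
p divides disc, so p ramifies: (p) = P^2 with e=2, f=1, g=1.
Therefore p is ramified.

ramified


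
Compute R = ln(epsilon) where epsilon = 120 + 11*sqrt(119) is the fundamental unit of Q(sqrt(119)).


epsilon = 120 + 11*sqrt(119)
= 239.9958
R = ln(239.9958)
= 5.4806

5.4806


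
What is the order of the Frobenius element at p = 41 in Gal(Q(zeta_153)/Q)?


The Frobenius at p in Gal(Q(zeta_n)/Q) = (Z/nZ)* is the class of p, so its order is ord_153(41), the smallest k >= 1 with 41^k = 1 mod 153.
n = 153 = 3^2 * 17, phi(153) = 96; the order divides phi(n).
Divisors of 96: 1, 2, 3, 4, 6, 8, 12, 16, 24, 32, 48, 96
Repeated squaring mod 153: 41^1 = 41, 41^2 = 151, 41^4 = 4, 41^8 = 16, 41^16 = 103, 41^32 = 52, 41^64 = 103
Test divisors in increasing order:
  k=1: 41^1 = 41 mod 153
  k=2: 41^2 = 151 mod 153
  k=3: 41^3 = 151 * 41 = 71 mod 153
  k=4: 41^4 = 4 mod 153
  k=6: 41^6 = 4 * 151 = 145 mod 153
  k=8: 41^8 = 16 mod 153
  k=12: 41^12 = 16 * 4 = 64 mod 153
  k=16: 41^16 = 103 mod 153
  k=24: 41^24 = 103 * 16 = 118 mod 153
  k=32: 41^32 = 52 mod 153
  k=48: 41^48 = 52 * 103 = 1 mod 153  <- first divisor giving 1
Order = 48

48


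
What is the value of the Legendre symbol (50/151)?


p = 151 is prime, so compute (50/151) with the reciprocity algorithm (Jacobi-symbol steps: pull out 2s via (2/n), flip via reciprocity, reduce):
  pull out 2: (2/151) = +1  (since 151 mod 8 = 7)
  reciprocity: (25/151) -> +(151/25)
  reduce: (1/25)
  (1/25) = 1
Product of signs = 1
(50/151) = 1

1


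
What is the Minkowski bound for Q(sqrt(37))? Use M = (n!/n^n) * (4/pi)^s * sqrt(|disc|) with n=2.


d = 37, d mod 4 = 1, so disc(K) = d = 37; |disc(K)| = 37
Real quadratic field, so n = 2, s = r2 = 0, r1 = 2
M = (n!/n^n) * (4/pi)^s * sqrt(|disc(K)|) = (2!/2^2) * (4/pi)^0 * sqrt(37)
= 0.5 * 1.000000 * 6.082763
= 3.0414

3.0414


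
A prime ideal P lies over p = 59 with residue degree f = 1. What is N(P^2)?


N(P^a) = p^(a*f)
= 59^(2*1)
= 59^2
= 3481

3481


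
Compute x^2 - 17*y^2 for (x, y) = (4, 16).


x^2 - d*y^2
= 4^2 - 17*16^2
= 16 - 4352
= -4336

-4336


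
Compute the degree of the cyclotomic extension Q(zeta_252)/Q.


The degree equals Euler's totient phi(252).
252 = 2^2 * 3^2 * 7
phi(252) = 72

72


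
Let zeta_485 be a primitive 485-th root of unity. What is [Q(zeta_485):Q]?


The degree equals Euler's totient phi(485).
485 = 5 * 97
phi(485) = 384

384


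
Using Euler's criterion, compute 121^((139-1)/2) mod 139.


p = 139 is prime and the exponent is (p-1)/2 = 69, so by Euler's criterion 121^69 = (121/139) = +1 or -1 mod 139.
Compute by square-and-multiply:
  69 = 64 + 4 + 1 (binary 1000101)
  Repeated squaring mod 139: 121^1 = 121, 121^2 = 46, 121^4 = 31, 121^8 = 127, 121^16 = 5, 121^32 = 25, 121^64 = 69
  121^69 = 121^64 * 121^4 * 121^1 = 69 * 31 * 121 mod 139
    69 * 31 = 2139 = 54 mod 139
    54 * 121 = 6534 = 1 mod 139
  121^69 = 1 mod 139
Result 1: 121 is a quadratic residue mod 139.
121^69 mod 139 = 1

1


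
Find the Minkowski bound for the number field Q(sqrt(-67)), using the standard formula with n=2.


d = -67, d mod 4 = 1, so disc(K) = d = -67; |disc(K)| = 67
Imaginary quadratic field, so n = 2, s = r2 = 1, r1 = 0
M = (n!/n^n) * (4/pi)^s * sqrt(|disc(K)|) = (2!/2^2) * (4/pi)^1 * sqrt(67)
= 0.5 * 1.273240 * 8.185353
= 5.2110

5.2110


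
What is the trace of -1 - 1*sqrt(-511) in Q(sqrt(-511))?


Tr(a + b*sqrt(d)) = (a + b*sqrt(d)) + (a - b*sqrt(d)) = 2a
= 2 * (-1)
= -2

-2


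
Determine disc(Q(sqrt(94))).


For K = Q(sqrt(d)) with d squarefree: disc(K) = d if d = 1 mod 4, and disc(K) = 4d if d = 2 or 3 mod 4.
Here d = 94, and d mod 4 = 2.
d = 2 mod 4, not 1 (O_K = Z[sqrt(d)]), so disc(K) = 4d = 4 * (94) = 376

376


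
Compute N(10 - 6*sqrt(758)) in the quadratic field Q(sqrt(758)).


N(a + b*sqrt(d)) = a^2 - d*b^2
= (10)^2 - (758)*(-6)^2
= 100 - 27288
= -27188

-27188


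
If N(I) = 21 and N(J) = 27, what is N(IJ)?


N(IJ) = N(I) * N(J)
= 21 * 27
= 567

567


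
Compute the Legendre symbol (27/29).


p = 29 is prime, so compute (27/29) with the reciprocity algorithm (Jacobi-symbol steps: pull out 2s via (2/n), flip via reciprocity, reduce):
  reciprocity: (27/29) -> +(29/27)
  reduce: (2/27)
  pull out 2: (2/27) = -1  (since 27 mod 8 = 3)
  (1/27) = 1
Product of signs = -1
(27/29) = -1

-1


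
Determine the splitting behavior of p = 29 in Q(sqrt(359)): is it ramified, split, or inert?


K = Q(sqrt(359)). Since d mod 4 = 3, disc(K) = 1436.
Check p | disc: 1436 mod 29 = 15.
p does not divide disc. Compute Legendre symbol (d/p):
11^((29-1)/2) mod 29 = -1
(d/p) = -1, so p is inert: (p) stays prime with e=1, f=2, g=1.
Therefore p is inert.

inert


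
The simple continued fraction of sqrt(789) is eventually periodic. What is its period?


Run the CF algorithm for sqrt(789).
a_0 = floor(sqrt(789)) = 28; set m_0=0, q_0=1.
Recurrence: m' = q*a - m,  q' = (d - m'^2)/q,  a' = floor((a_0 + m')/q').
  step 1: m=28, q=5, a=11
  step 2: m=27, q=12, a=4
  step 3: m=21, q=29, a=1
  step 4: m=8, q=25, a=1
  step 5: m=17, q=20, a=2
  step 6: m=23, q=13, a=3
  step 7: m=16, q=41, a=1
  step 8: m=25, q=4, a=13
  step 9: m=27, q=15, a=3
  step 10: m=18, q=31, a=1
  step 11: m=13, q=20, a=2
  step 12: m=27, q=3, a=18
  step 13: m=27, q=20, a=2
  step 14: m=13, q=31, a=1
  step 15: m=18, q=15, a=3
  step 16: m=27, q=4, a=13
  step 17: m=25, q=41, a=1
  step 18: m=16, q=13, a=3
  step 19: m=23, q=20, a=2
  step 20: m=17, q=25, a=1
  step 21: m=8, q=29, a=1
  step 22: m=21, q=12, a=4
  step 23: m=27, q=5, a=11
  step 24: m=28, q=1, a=56
a_24 = 2*a_0 = 56, so the period closes here.
sqrt(789) = [28; 11, 4, 1, 1, 2, 3, 1, 13, 3, 1, 2, 18, 2, 1, 3, 13, 1, 3, 2, 1, 1, 4, 11, 56]
Period length = 24

24


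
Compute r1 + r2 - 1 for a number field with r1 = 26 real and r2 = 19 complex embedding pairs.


By Dirichlet's unit theorem:
rank = r1 + r2 - 1
= 26 + 19 - 1
= 44

44


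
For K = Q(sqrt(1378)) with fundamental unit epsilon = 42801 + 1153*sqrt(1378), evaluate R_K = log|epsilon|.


epsilon = 42801 + 1153*sqrt(1378)
= 85602.0000
R = ln(85602.0000)
= 11.3575

11.3575


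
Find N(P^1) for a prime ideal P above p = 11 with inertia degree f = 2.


N(P^a) = p^(a*f)
= 11^(1*2)
= 11^2
= 121

121


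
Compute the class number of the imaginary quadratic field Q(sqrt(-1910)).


K = Q(sqrt(-1910)). d mod 4 = 2, so D = disc(K) = 4d = -7640
h(K) equals the number of primitive reduced positive-definite forms (a, b, c) = a*x^2 + b*x*y + c*y^2 with b^2 - 4ac = D,
where reduced means |b| <= a <= c, with b >= 0 whenever |b| = a or a = c, and primitive means gcd(a, b, c) = 1.
Reduced forces 3a^2 <= |D| = 7640, so 1 <= a <= 50; b must have the parity of D, and c = (b^2 - D)/(4a) must be an integer >= a.
Enumerate a = 1..50, b in [-a, a]:
  a=1: (1, 0, 1910)  [1]
  a=2: (2, 0, 955)  [1]
  a=3: (3, -2, 637), (3, 2, 637)  [2]
  a=4: none
  a=5: (5, 0, 382)  [1]
  a=6: (6, -4, 319), (6, 4, 319)  [2]
  a=7: (7, -2, 273), (7, 2, 273)  [2]
  a=8: none
  a=9: (9, -8, 214), (9, 8, 214)  [2]
  a=10: (10, 0, 191)  [1]
  a=11: (11, -4, 174), (11, 4, 174)  [2]
  a=12: none
  a=13: (13, -2, 147), (13, 2, 147)  [2]
  a=14: (14, -12, 139), (14, 12, 139)  [2]
  a=15: (15, -10, 129), (15, 10, 129)  [2]
  a=16..17: none
  a=18: (18, -8, 107), (18, 8, 107)  [2]
  a=19: (19, -6, 101), (19, 6, 101)  [2]
  a=20: none
  a=21: (21, -16, 94), (21, -2, 91), (21, 2, 91), (21, 16, 94)  [4]
  a=22: (22, -4, 87), (22, 4, 87)  [2]
  a=23..25: none
  a=26: (26, -24, 79), (26, 24, 79)  [2]
  a=27: (27, -26, 77), (27, 26, 77)  [2]
  a=28: none
  a=29: (29, -4, 66), (29, 4, 66)  [2]
  a=30: (30, -20, 67), (30, 20, 67)  [2]
  a=31..32: none
  a=33: (33, -26, 63), (33, -4, 58), (33, 4, 58), (33, 26, 63)  [4]
  a=34: none
  a=35: (35, -30, 61), (35, 30, 61)  [2]
  a=36..37: none
  a=38: (38, -32, 57), (38, 32, 57)  [2]
  a=39: (39, -28, 54), (39, -2, 49), (39, 2, 49), (39, 28, 54)  [4]
  a=40..41: none
  a=42: (42, -40, 55), (42, -16, 47), (42, 16, 47), (42, 40, 55)  [4]
  a=43: (43, -10, 45), (43, 10, 45)  [2]
  a=44..50: none
Total reduced forms: 1 + 1 + 2 + 1 + 2 + 2 + 2 + 1 + 2 + 2 + 2 + 2 + 2 + 2 + 4 + 2 + 2 + 2 + 2 + 2 + 4 + 2 + 2 + 4 + 4 + 2 = 56
h = 56

56


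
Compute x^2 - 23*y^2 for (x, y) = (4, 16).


x^2 - d*y^2
= 4^2 - 23*16^2
= 16 - 5888
= -5872

-5872


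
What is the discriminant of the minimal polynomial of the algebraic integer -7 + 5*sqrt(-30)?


The element -7 + 5*sqrt(-30) has minimal polynomial:
x^2 + 14*x + 799
Discriminant = (14)^2 - 4*(799)
= 196 - 3196
= -3000

-3000


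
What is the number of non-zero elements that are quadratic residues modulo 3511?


For prime p, the number of non-zero quadratic residues is (p-1)/2.
= (3511-1)/2
= 1755

1755


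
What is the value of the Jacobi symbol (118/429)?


Compute (118/429) via quadratic reciprocity:
  pull out 2: (2/429) = -1  (since 429 mod 8 = 5)
  reciprocity: (59/429) -> +(429/59)
  reduce: (16/59)
  pull out 2: (2/59) = -1  (since 59 mod 8 = 3)
  pull out 2: (2/59) = -1  (since 59 mod 8 = 3)
  pull out 2: (2/59) = -1  (since 59 mod 8 = 3)
  pull out 2: (2/59) = -1  (since 59 mod 8 = 3)
  (1/59) = 1
Product of signs = -1

-1


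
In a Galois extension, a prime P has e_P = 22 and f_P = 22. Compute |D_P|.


|D_P| = e * f
= 22 * 22
= 484

484


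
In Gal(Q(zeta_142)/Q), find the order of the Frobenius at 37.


The Frobenius at p in Gal(Q(zeta_n)/Q) = (Z/nZ)* is the class of p, so its order is ord_142(37), the smallest k >= 1 with 37^k = 1 mod 142.
n = 142 = 2 * 71, phi(142) = 70; the order divides phi(n).
Divisors of 70: 1, 2, 5, 7, 10, 14, 35, 70
Repeated squaring mod 142: 37^1 = 37, 37^2 = 91, 37^4 = 45, 37^8 = 37, 37^16 = 91, 37^32 = 45, 37^64 = 37
Test divisors in increasing order:
  k=1: 37^1 = 37 mod 142
  k=2: 37^2 = 91 mod 142
  k=5: 37^5 = 45 * 37 = 103 mod 142
  k=7: 37^7 = 45 * 91 * 37 = 1 mod 142  <- first divisor giving 1
Order = 7

7


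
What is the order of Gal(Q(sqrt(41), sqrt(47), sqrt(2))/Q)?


The 3 square roots of distinct primes are multiplicatively independent over Q,
so [K:Q] = 2^3 and Gal(K/Q) is isomorphic to (Z/2Z)^3.
|Gal| = 2^3 = 8

8


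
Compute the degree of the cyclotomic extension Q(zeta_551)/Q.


The degree equals Euler's totient phi(551).
551 = 19 * 29
phi(551) = 504

504


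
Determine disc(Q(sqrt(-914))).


For K = Q(sqrt(d)) with d squarefree: disc(K) = d if d = 1 mod 4, and disc(K) = 4d if d = 2 or 3 mod 4.
Here d = -914, and d mod 4 = 2.
d = 2 mod 4, not 1 (O_K = Z[sqrt(d)]), so disc(K) = 4d = 4 * (-914) = -3656

-3656


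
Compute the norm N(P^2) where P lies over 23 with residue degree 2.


N(P^a) = p^(a*f)
= 23^(2*2)
= 23^4
= 279841

279841


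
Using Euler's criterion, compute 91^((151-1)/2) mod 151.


p = 151 is prime and the exponent is (p-1)/2 = 75, so by Euler's criterion 91^75 = (91/151) = +1 or -1 mod 151.
Compute by square-and-multiply:
  75 = 64 + 8 + 2 + 1 (binary 1001011)
  Repeated squaring mod 151: 91^1 = 91, 91^2 = 127, 91^4 = 123, 91^8 = 29, 91^16 = 86, 91^32 = 148, 91^64 = 9
  91^75 = 91^64 * 91^8 * 91^2 * 91^1 = 9 * 29 * 127 * 91 mod 151
    9 * 29 = 261 = 110 mod 151
    110 * 127 = 13970 = 78 mod 151
    78 * 91 = 7098 = 1 mod 151
  91^75 = 1 mod 151
Result 1: 91 is a quadratic residue mod 151.
91^75 mod 151 = 1

1


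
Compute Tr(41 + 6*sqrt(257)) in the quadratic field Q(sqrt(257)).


Tr(a + b*sqrt(d)) = (a + b*sqrt(d)) + (a - b*sqrt(d)) = 2a
= 2 * (41)
= 82

82


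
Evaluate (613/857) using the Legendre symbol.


p = 857 is prime, so compute (613/857) with the reciprocity algorithm (Jacobi-symbol steps: pull out 2s via (2/n), flip via reciprocity, reduce):
  reciprocity: (613/857) -> +(857/613)
  reduce: (244/613)
  pull out 2: (2/613) = -1  (since 613 mod 8 = 5)
  pull out 2: (2/613) = -1  (since 613 mod 8 = 5)
  reciprocity: (61/613) -> +(613/61)
  reduce: (3/61)
  reciprocity: (3/61) -> +(61/3)
  reduce: (1/3)
  (1/3) = 1
Product of signs = 1
(613/857) = 1

1


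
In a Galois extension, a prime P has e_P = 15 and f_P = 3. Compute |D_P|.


|D_P| = e * f
= 15 * 3
= 45

45


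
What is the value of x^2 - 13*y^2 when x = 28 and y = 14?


x^2 - d*y^2
= 28^2 - 13*14^2
= 784 - 2548
= -1764

-1764


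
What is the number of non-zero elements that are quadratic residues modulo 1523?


For prime p, the number of non-zero quadratic residues is (p-1)/2.
= (1523-1)/2
= 761

761


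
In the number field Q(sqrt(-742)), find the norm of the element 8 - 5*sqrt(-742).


N(a + b*sqrt(d)) = a^2 - d*b^2
= (8)^2 - (-742)*(-5)^2
= 64 + 18550
= 18614

18614


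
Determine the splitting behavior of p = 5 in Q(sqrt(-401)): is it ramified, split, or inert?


K = Q(sqrt(-401)). Since d mod 4 = 3, disc(K) = -1604.
Check p | disc: -1604 mod 5 = 1.
p does not divide disc. Compute Legendre symbol (d/p):
4^((5-1)/2) mod 5 = 1
(d/p) = 1, so p splits: (p) = P*P' with e=1, f=1, g=2.
Therefore p is split.

split


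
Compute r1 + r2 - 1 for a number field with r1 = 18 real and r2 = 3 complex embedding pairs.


By Dirichlet's unit theorem:
rank = r1 + r2 - 1
= 18 + 3 - 1
= 20

20


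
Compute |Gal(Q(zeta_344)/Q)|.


|Gal(Q(zeta_344)/Q)| = phi(344)
= 168

168


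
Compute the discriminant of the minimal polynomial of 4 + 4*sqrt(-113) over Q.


The element 4 + 4*sqrt(-113) has minimal polynomial:
x^2 - 8*x + 1824
Discriminant = (-8)^2 - 4*(1824)
= 64 - 7296
= -7232

-7232


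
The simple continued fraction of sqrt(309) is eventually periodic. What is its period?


Run the CF algorithm for sqrt(309).
a_0 = floor(sqrt(309)) = 17; set m_0=0, q_0=1.
Recurrence: m' = q*a - m,  q' = (d - m'^2)/q,  a' = floor((a_0 + m')/q').
  step 1: m=17, q=20, a=1
  step 2: m=3, q=15, a=1
  step 3: m=12, q=11, a=2
  step 4: m=10, q=19, a=1
  step 5: m=9, q=12, a=2
  step 6: m=15, q=7, a=4
  step 7: m=13, q=20, a=1
  step 8: m=7, q=13, a=1
  step 9: m=6, q=21, a=1
  step 10: m=15, q=4, a=8
  step 11: m=17, q=5, a=6
  step 12: m=13, q=28, a=1
  step 13: m=15, q=3, a=10
  step 14: m=15, q=28, a=1
  step 15: m=13, q=5, a=6
  step 16: m=17, q=4, a=8
  step 17: m=15, q=21, a=1
  step 18: m=6, q=13, a=1
  step 19: m=7, q=20, a=1
  step 20: m=13, q=7, a=4
  step 21: m=15, q=12, a=2
  step 22: m=9, q=19, a=1
  step 23: m=10, q=11, a=2
  step 24: m=12, q=15, a=1
  step 25: m=3, q=20, a=1
  step 26: m=17, q=1, a=34
a_26 = 2*a_0 = 34, so the period closes here.
sqrt(309) = [17; 1, 1, 2, 1, 2, 4, 1, 1, 1, 8, 6, 1, 10, 1, 6, 8, 1, 1, 1, 4, 2, 1, 2, 1, 1, 34]
Period length = 26

26


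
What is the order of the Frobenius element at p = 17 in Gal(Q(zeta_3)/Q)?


The Frobenius at p in Gal(Q(zeta_n)/Q) = (Z/nZ)* is the class of p, so its order is ord_3(17), the smallest k >= 1 with 17^k = 1 mod 3.
n = 3 = 3, phi(3) = 2; the order divides phi(n).
Divisors of 2: 1, 2
Repeated squaring mod 3: 17^1 = 2, 17^2 = 1
Test divisors in increasing order:
  k=1: 17^1 = 2 mod 3
  k=2: 17^2 = 1 mod 3  <- first divisor giving 1
Order = 2

2


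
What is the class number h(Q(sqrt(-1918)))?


K = Q(sqrt(-1918)). d mod 4 = 2, so D = disc(K) = 4d = -7672
h(K) equals the number of primitive reduced positive-definite forms (a, b, c) = a*x^2 + b*x*y + c*y^2 with b^2 - 4ac = D,
where reduced means |b| <= a <= c, with b >= 0 whenever |b| = a or a = c, and primitive means gcd(a, b, c) = 1.
Reduced forces 3a^2 <= |D| = 7672, so 1 <= a <= 50; b must have the parity of D, and c = (b^2 - D)/(4a) must be an integer >= a.
Enumerate a = 1..50, b in [-a, a]:
  a=1: (1, 0, 1918)  [1]
  a=2: (2, 0, 959)  [1]
  a=3..6: none
  a=7: (7, 0, 274)  [1]
  a=8..13: none
  a=14: (14, 0, 137)  [1]
  a=15..18: none
  a=19: (19, -2, 101), (19, 2, 101)  [2]
  a=20..28: none
  a=29: (29, -10, 67), (29, 10, 67)  [2]
  a=30: none
  a=31: (31, -4, 62), (31, 4, 62)  [2]
  a=32..37: none
  a=38: (38, -36, 59), (38, 36, 59)  [2]
  a=39..40: none
  a=41: (41, -6, 47), (41, 6, 47)  [2]
  a=42: none
  a=43: (43, -38, 53), (43, 38, 53)  [2]
  a=44..50: none
Total reduced forms: 1 + 1 + 1 + 1 + 2 + 2 + 2 + 2 + 2 + 2 = 16
h = 16

16


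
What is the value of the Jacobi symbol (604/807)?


Compute (604/807) via quadratic reciprocity:
  pull out 2: (2/807) = +1  (since 807 mod 8 = 7)
  pull out 2: (2/807) = +1  (since 807 mod 8 = 7)
  reciprocity: (151/807) -> -(807/151)
  reduce: (52/151)
  pull out 2: (2/151) = +1  (since 151 mod 8 = 7)
  pull out 2: (2/151) = +1  (since 151 mod 8 = 7)
  reciprocity: (13/151) -> +(151/13)
  reduce: (8/13)
  pull out 2: (2/13) = -1  (since 13 mod 8 = 5)
  pull out 2: (2/13) = -1  (since 13 mod 8 = 5)
  pull out 2: (2/13) = -1  (since 13 mod 8 = 5)
  (1/13) = 1
Product of signs = 1

1


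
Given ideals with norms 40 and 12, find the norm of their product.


N(IJ) = N(I) * N(J)
= 40 * 12
= 480

480


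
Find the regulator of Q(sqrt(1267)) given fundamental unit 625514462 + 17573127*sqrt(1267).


epsilon = 625514462 + 17573127*sqrt(1267)
= 1.2510e+09
R = ln(1.2510e+09)
= 20.9472

20.9472


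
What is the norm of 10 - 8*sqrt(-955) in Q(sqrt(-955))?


N(a + b*sqrt(d)) = a^2 - d*b^2
= (10)^2 - (-955)*(-8)^2
= 100 + 61120
= 61220

61220


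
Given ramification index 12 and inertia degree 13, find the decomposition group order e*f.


|D_P| = e * f
= 12 * 13
= 156

156


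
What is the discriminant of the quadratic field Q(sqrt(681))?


For K = Q(sqrt(d)) with d squarefree: disc(K) = d if d = 1 mod 4, and disc(K) = 4d if d = 2 or 3 mod 4.
Here d = 681, and d mod 4 = 1.
d = 1 mod 4 (O_K = Z[(1+sqrt(d))/2]), so disc(K) = d = 681

681


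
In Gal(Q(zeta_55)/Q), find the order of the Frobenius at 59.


The Frobenius at p in Gal(Q(zeta_n)/Q) = (Z/nZ)* is the class of p, so its order is ord_55(59), the smallest k >= 1 with 59^k = 1 mod 55.
n = 55 = 5 * 11, phi(55) = 40; the order divides phi(n).
Divisors of 40: 1, 2, 4, 5, 8, 10, 20, 40
Repeated squaring mod 55: 59^1 = 4, 59^2 = 16, 59^4 = 36, 59^8 = 31, 59^16 = 26, 59^32 = 16
Test divisors in increasing order:
  k=1: 59^1 = 4 mod 55
  k=2: 59^2 = 16 mod 55
  k=4: 59^4 = 36 mod 55
  k=5: 59^5 = 36 * 4 = 34 mod 55
  k=8: 59^8 = 31 mod 55
  k=10: 59^10 = 31 * 16 = 1 mod 55  <- first divisor giving 1
Order = 10

10


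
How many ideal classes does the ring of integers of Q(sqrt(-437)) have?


K = Q(sqrt(-437)). d mod 4 = 3, so D = disc(K) = 4d = -1748
h(K) equals the number of primitive reduced positive-definite forms (a, b, c) = a*x^2 + b*x*y + c*y^2 with b^2 - 4ac = D,
where reduced means |b| <= a <= c, with b >= 0 whenever |b| = a or a = c, and primitive means gcd(a, b, c) = 1.
Reduced forces 3a^2 <= |D| = 1748, so 1 <= a <= 24; b must have the parity of D, and c = (b^2 - D)/(4a) must be an integer >= a.
Enumerate a = 1..24, b in [-a, a]:
  a=1: (1, 0, 437)  [1]
  a=2: (2, 2, 219)  [1]
  a=3: (3, -2, 146), (3, 2, 146)  [2]
  a=4..5: none
  a=6: (6, -2, 73), (6, 2, 73)  [2]
  a=7: (7, -4, 63), (7, 4, 63)  [2]
  a=8: none
  a=9: (9, -4, 49), (9, 4, 49)  [2]
  a=10: none
  a=11: (11, -10, 42), (11, 10, 42)  [2]
  a=12..13: none
  a=14: (14, -10, 33), (14, 10, 33)  [2]
  a=15..17: none
  a=18: (18, -14, 27), (18, 14, 27)  [2]
  a=19: (19, 0, 23)  [1]
  a=20: none
  a=21: (21, -10, 22), (21, 4, 21), (21, 10, 22)  [3]
  a=22..24: none
Total reduced forms: 1 + 1 + 2 + 2 + 2 + 2 + 2 + 2 + 2 + 1 + 3 = 20
h = 20

20


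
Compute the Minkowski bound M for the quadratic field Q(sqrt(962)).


d = 962, d mod 4 = 2, so disc(K) = 4d = 3848; |disc(K)| = 3848
Real quadratic field, so n = 2, s = r2 = 0, r1 = 2
M = (n!/n^n) * (4/pi)^s * sqrt(|disc(K)|) = (2!/2^2) * (4/pi)^0 * sqrt(3848)
= 0.5 * 1.000000 * 62.032250
= 31.0161

31.0161


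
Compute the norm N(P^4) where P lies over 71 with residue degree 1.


N(P^a) = p^(a*f)
= 71^(4*1)
= 71^4
= 25411681

25411681


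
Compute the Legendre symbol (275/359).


p = 359 is prime, so compute (275/359) with the reciprocity algorithm (Jacobi-symbol steps: pull out 2s via (2/n), flip via reciprocity, reduce):
  reciprocity: (275/359) -> -(359/275)
  reduce: (84/275)
  pull out 2: (2/275) = -1  (since 275 mod 8 = 3)
  pull out 2: (2/275) = -1  (since 275 mod 8 = 3)
  reciprocity: (21/275) -> +(275/21)
  reduce: (2/21)
  pull out 2: (2/21) = -1  (since 21 mod 8 = 5)
  (1/21) = 1
Product of signs = 1
(275/359) = 1

1


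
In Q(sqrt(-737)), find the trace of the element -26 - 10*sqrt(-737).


Tr(a + b*sqrt(d)) = (a + b*sqrt(d)) + (a - b*sqrt(d)) = 2a
= 2 * (-26)
= -52

-52


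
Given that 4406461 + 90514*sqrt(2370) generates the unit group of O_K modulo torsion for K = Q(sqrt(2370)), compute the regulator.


epsilon = 4406461 + 90514*sqrt(2370)
= 8.8129e+06
R = ln(8.8129e+06)
= 15.9917

15.9917


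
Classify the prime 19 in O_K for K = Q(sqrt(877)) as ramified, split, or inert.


K = Q(sqrt(877)). Since d mod 4 = 1, disc(K) = 877.
Check p | disc: 877 mod 19 = 3.
p does not divide disc. Compute Legendre symbol (d/p):
3^((19-1)/2) mod 19 = -1
(d/p) = -1, so p is inert: (p) stays prime with e=1, f=2, g=1.
Therefore p is inert.

inert


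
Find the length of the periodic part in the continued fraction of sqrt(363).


Run the CF algorithm for sqrt(363).
a_0 = floor(sqrt(363)) = 19; set m_0=0, q_0=1.
Recurrence: m' = q*a - m,  q' = (d - m'^2)/q,  a' = floor((a_0 + m')/q').
  step 1: m=19, q=2, a=19
  step 2: m=19, q=1, a=38
a_2 = 2*a_0 = 38, so the period closes here.
sqrt(363) = [19; 19, 38]
Period length = 2

2


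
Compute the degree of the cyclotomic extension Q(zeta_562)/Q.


The degree equals Euler's totient phi(562).
562 = 2 * 281
phi(562) = 280

280


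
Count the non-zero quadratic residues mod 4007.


For prime p, the number of non-zero quadratic residues is (p-1)/2.
= (4007-1)/2
= 2003

2003


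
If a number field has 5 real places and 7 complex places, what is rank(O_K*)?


By Dirichlet's unit theorem:
rank = r1 + r2 - 1
= 5 + 7 - 1
= 11

11


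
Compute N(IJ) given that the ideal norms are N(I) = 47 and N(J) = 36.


N(IJ) = N(I) * N(J)
= 47 * 36
= 1692

1692


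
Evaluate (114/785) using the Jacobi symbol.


Compute (114/785) via quadratic reciprocity:
  pull out 2: (2/785) = +1  (since 785 mod 8 = 1)
  reciprocity: (57/785) -> +(785/57)
  reduce: (44/57)
  pull out 2: (2/57) = +1  (since 57 mod 8 = 1)
  pull out 2: (2/57) = +1  (since 57 mod 8 = 1)
  reciprocity: (11/57) -> +(57/11)
  reduce: (2/11)
  pull out 2: (2/11) = -1  (since 11 mod 8 = 3)
  (1/11) = 1
Product of signs = -1

-1


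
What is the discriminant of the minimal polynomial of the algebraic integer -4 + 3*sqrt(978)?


The element -4 + 3*sqrt(978) has minimal polynomial:
x^2 + 8*x - 8786
Discriminant = (8)^2 - 4*(-8786)
= 64 + 35144
= 35208

35208


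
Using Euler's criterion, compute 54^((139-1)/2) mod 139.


p = 139 is prime and the exponent is (p-1)/2 = 69, so by Euler's criterion 54^69 = (54/139) = +1 or -1 mod 139.
Compute by square-and-multiply:
  69 = 64 + 4 + 1 (binary 1000101)
  Repeated squaring mod 139: 54^1 = 54, 54^2 = 136, 54^4 = 9, 54^8 = 81, 54^16 = 28, 54^32 = 89, 54^64 = 137
  54^69 = 54^64 * 54^4 * 54^1 = 137 * 9 * 54 mod 139
    137 * 9 = 1233 = 121 mod 139
    121 * 54 = 6534 = 1 mod 139
  54^69 = 1 mod 139
Result 1: 54 is a quadratic residue mod 139.
54^69 mod 139 = 1

1


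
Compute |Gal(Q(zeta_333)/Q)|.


|Gal(Q(zeta_333)/Q)| = phi(333)
= 216

216


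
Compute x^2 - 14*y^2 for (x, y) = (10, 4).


x^2 - d*y^2
= 10^2 - 14*4^2
= 100 - 224
= -124

-124


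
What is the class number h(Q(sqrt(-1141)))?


K = Q(sqrt(-1141)). d mod 4 = 3, so D = disc(K) = 4d = -4564
h(K) equals the number of primitive reduced positive-definite forms (a, b, c) = a*x^2 + b*x*y + c*y^2 with b^2 - 4ac = D,
where reduced means |b| <= a <= c, with b >= 0 whenever |b| = a or a = c, and primitive means gcd(a, b, c) = 1.
Reduced forces 3a^2 <= |D| = 4564, so 1 <= a <= 39; b must have the parity of D, and c = (b^2 - D)/(4a) must be an integer >= a.
Enumerate a = 1..39, b in [-a, a]:
  a=1: (1, 0, 1141)  [1]
  a=2: (2, 2, 571)  [1]
  a=3..4: none
  a=5: (5, -4, 229), (5, 4, 229)  [2]
  a=6: none
  a=7: (7, 0, 163)  [1]
  a=8..9: none
  a=10: (10, -6, 115), (10, 6, 115)  [2]
  a=11: (11, -10, 106), (11, 10, 106)  [2]
  a=12: none
  a=13: (13, -8, 89), (13, 8, 89)  [2]
  a=14: (14, 14, 85)  [1]
  a=15..16: none
  a=17: (17, -14, 70), (17, 14, 70)  [2]
  a=18..21: none
  a=22: (22, -10, 53), (22, 10, 53)  [2]
  a=23: (23, -6, 50), (23, 6, 50)  [2]
  a=24: none
  a=25: (25, -6, 46), (25, 6, 46)  [2]
  a=26: (26, -18, 47), (26, 18, 47)  [2]
  a=27..33: none
  a=34: (34, -14, 35), (34, 14, 35)  [2]
  a=35..39: none
Total reduced forms: 1 + 1 + 2 + 1 + 2 + 2 + 2 + 1 + 2 + 2 + 2 + 2 + 2 + 2 = 24
h = 24

24


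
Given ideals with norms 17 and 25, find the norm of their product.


N(IJ) = N(I) * N(J)
= 17 * 25
= 425

425


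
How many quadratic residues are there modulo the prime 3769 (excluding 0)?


For prime p, the number of non-zero quadratic residues is (p-1)/2.
= (3769-1)/2
= 1884

1884


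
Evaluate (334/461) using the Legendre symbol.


p = 461 is prime, so compute (334/461) with the reciprocity algorithm (Jacobi-symbol steps: pull out 2s via (2/n), flip via reciprocity, reduce):
  pull out 2: (2/461) = -1  (since 461 mod 8 = 5)
  reciprocity: (167/461) -> +(461/167)
  reduce: (127/167)
  reciprocity: (127/167) -> -(167/127)
  reduce: (40/127)
  pull out 2: (2/127) = +1  (since 127 mod 8 = 7)
  pull out 2: (2/127) = +1  (since 127 mod 8 = 7)
  pull out 2: (2/127) = +1  (since 127 mod 8 = 7)
  reciprocity: (5/127) -> +(127/5)
  reduce: (2/5)
  pull out 2: (2/5) = -1  (since 5 mod 8 = 5)
  (1/5) = 1
Product of signs = -1
(334/461) = -1

-1


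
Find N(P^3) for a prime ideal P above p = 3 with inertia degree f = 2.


N(P^a) = p^(a*f)
= 3^(3*2)
= 3^6
= 729

729


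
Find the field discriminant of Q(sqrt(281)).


For K = Q(sqrt(d)) with d squarefree: disc(K) = d if d = 1 mod 4, and disc(K) = 4d if d = 2 or 3 mod 4.
Here d = 281, and d mod 4 = 1.
d = 1 mod 4 (O_K = Z[(1+sqrt(d))/2]), so disc(K) = d = 281

281


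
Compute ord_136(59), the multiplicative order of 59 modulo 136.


We want ord_136(59), the smallest k >= 1 with 59^k = 1 mod 136.
n = 136 = 2^3 * 17, phi(136) = 64; the order divides phi(n).
Divisors of 64: 1, 2, 4, 8, 16, 32, 64
Repeated squaring mod 136: 59^1 = 59, 59^2 = 81, 59^4 = 33, 59^8 = 1, 59^16 = 1, 59^32 = 1, 59^64 = 1
Test divisors in increasing order:
  k=1: 59^1 = 59 mod 136
  k=2: 59^2 = 81 mod 136
  k=4: 59^4 = 33 mod 136
  k=8: 59^8 = 1 mod 136  <- first divisor giving 1
Order = 8

8


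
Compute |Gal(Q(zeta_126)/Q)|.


|Gal(Q(zeta_126)/Q)| = phi(126)
= 36

36


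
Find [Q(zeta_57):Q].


The degree equals Euler's totient phi(57).
57 = 3 * 19
phi(57) = 36

36


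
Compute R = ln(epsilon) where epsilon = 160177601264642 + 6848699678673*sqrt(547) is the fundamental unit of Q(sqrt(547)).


epsilon = 160177601264642 + 6848699678673*sqrt(547)
= 3.2036e+14
R = ln(3.2036e+14)
= 33.4005

33.4005


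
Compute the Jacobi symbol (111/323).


Compute (111/323) via quadratic reciprocity:
  reciprocity: (111/323) -> -(323/111)
  reduce: (101/111)
  reciprocity: (101/111) -> +(111/101)
  reduce: (10/101)
  pull out 2: (2/101) = -1  (since 101 mod 8 = 5)
  reciprocity: (5/101) -> +(101/5)
  reduce: (1/5)
  (1/5) = 1
Product of signs = 1

1


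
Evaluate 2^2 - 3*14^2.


x^2 - d*y^2
= 2^2 - 3*14^2
= 4 - 588
= -584

-584


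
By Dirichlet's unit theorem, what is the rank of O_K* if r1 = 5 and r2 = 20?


By Dirichlet's unit theorem:
rank = r1 + r2 - 1
= 5 + 20 - 1
= 24

24


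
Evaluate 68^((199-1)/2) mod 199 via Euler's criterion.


p = 199 is prime and the exponent is (p-1)/2 = 99, so by Euler's criterion 68^99 = (68/199) = +1 or -1 mod 199.
Compute by square-and-multiply:
  99 = 64 + 32 + 2 + 1 (binary 1100011)
  Repeated squaring mod 199: 68^1 = 68, 68^2 = 47, 68^4 = 20, 68^8 = 2, 68^16 = 4, 68^32 = 16, 68^64 = 57
  68^99 = 68^64 * 68^32 * 68^2 * 68^1 = 57 * 16 * 47 * 68 mod 199
    57 * 16 = 912 = 116 mod 199
    116 * 47 = 5452 = 79 mod 199
    79 * 68 = 5372 = 198 mod 199
  68^99 = 198 mod 199
Result 198 = p - 1 = -1 mod 199: 68 is a quadratic non-residue mod 199. As a residue in [0, p-1] the value is 198.
68^99 mod 199 = 198

198


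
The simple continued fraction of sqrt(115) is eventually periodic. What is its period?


Run the CF algorithm for sqrt(115).
a_0 = floor(sqrt(115)) = 10; set m_0=0, q_0=1.
Recurrence: m' = q*a - m,  q' = (d - m'^2)/q,  a' = floor((a_0 + m')/q').
  step 1: m=10, q=15, a=1
  step 2: m=5, q=6, a=2
  step 3: m=7, q=11, a=1
  step 4: m=4, q=9, a=1
  step 5: m=5, q=10, a=1
  step 6: m=5, q=9, a=1
  step 7: m=4, q=11, a=1
  step 8: m=7, q=6, a=2
  step 9: m=5, q=15, a=1
  step 10: m=10, q=1, a=20
a_10 = 2*a_0 = 20, so the period closes here.
sqrt(115) = [10; 1, 2, 1, 1, 1, 1, 1, 2, 1, 20]
Period length = 10

10


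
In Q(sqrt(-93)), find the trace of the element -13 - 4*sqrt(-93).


Tr(a + b*sqrt(d)) = (a + b*sqrt(d)) + (a - b*sqrt(d)) = 2a
= 2 * (-13)
= -26

-26


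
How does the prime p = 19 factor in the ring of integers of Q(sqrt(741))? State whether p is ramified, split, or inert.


K = Q(sqrt(741)). Since d mod 4 = 1, disc(K) = 741.
Check p | disc: 741 mod 19 = 0.
p divides disc, so p ramifies: (p) = P^2 with e=2, f=1, g=1.
Therefore p is ramified.

ramified


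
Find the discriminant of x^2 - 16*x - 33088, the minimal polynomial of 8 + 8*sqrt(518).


The element 8 + 8*sqrt(518) has minimal polynomial:
x^2 - 16*x - 33088
Discriminant = (-16)^2 - 4*(-33088)
= 256 + 132352
= 132608

132608


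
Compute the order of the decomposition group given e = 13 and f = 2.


|D_P| = e * f
= 13 * 2
= 26

26


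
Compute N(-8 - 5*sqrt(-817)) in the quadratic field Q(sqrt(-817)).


N(a + b*sqrt(d)) = a^2 - d*b^2
= (-8)^2 - (-817)*(-5)^2
= 64 + 20425
= 20489

20489


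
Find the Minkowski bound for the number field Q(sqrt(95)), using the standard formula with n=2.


d = 95, d mod 4 = 3, so disc(K) = 4d = 380; |disc(K)| = 380
Real quadratic field, so n = 2, s = r2 = 0, r1 = 2
M = (n!/n^n) * (4/pi)^s * sqrt(|disc(K)|) = (2!/2^2) * (4/pi)^0 * sqrt(380)
= 0.5 * 1.000000 * 19.493589
= 9.7468

9.7468


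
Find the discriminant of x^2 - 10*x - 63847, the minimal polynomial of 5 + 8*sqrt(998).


The element 5 + 8*sqrt(998) has minimal polynomial:
x^2 - 10*x - 63847
Discriminant = (-10)^2 - 4*(-63847)
= 100 + 255388
= 255488

255488


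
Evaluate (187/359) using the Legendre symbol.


p = 359 is prime, so compute (187/359) with the reciprocity algorithm (Jacobi-symbol steps: pull out 2s via (2/n), flip via reciprocity, reduce):
  reciprocity: (187/359) -> -(359/187)
  reduce: (172/187)
  pull out 2: (2/187) = -1  (since 187 mod 8 = 3)
  pull out 2: (2/187) = -1  (since 187 mod 8 = 3)
  reciprocity: (43/187) -> -(187/43)
  reduce: (15/43)
  reciprocity: (15/43) -> -(43/15)
  reduce: (13/15)
  reciprocity: (13/15) -> +(15/13)
  reduce: (2/13)
  pull out 2: (2/13) = -1  (since 13 mod 8 = 5)
  (1/13) = 1
Product of signs = 1
(187/359) = 1

1


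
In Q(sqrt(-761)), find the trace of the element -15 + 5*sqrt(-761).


Tr(a + b*sqrt(d)) = (a + b*sqrt(d)) + (a - b*sqrt(d)) = 2a
= 2 * (-15)
= -30

-30


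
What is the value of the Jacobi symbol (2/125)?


Compute (2/125) via quadratic reciprocity:
  pull out 2: (2/125) = -1  (since 125 mod 8 = 5)
  (1/125) = 1
Product of signs = -1

-1


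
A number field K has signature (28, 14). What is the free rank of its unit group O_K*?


By Dirichlet's unit theorem:
rank = r1 + r2 - 1
= 28 + 14 - 1
= 41

41


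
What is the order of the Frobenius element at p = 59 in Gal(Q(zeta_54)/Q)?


The Frobenius at p in Gal(Q(zeta_n)/Q) = (Z/nZ)* is the class of p, so its order is ord_54(59), the smallest k >= 1 with 59^k = 1 mod 54.
n = 54 = 2 * 3^3, phi(54) = 18; the order divides phi(n).
Divisors of 18: 1, 2, 3, 6, 9, 18
Repeated squaring mod 54: 59^1 = 5, 59^2 = 25, 59^4 = 31, 59^8 = 43, 59^16 = 13
Test divisors in increasing order:
  k=1: 59^1 = 5 mod 54
  k=2: 59^2 = 25 mod 54
  k=3: 59^3 = 25 * 5 = 17 mod 54
  k=6: 59^6 = 31 * 25 = 19 mod 54
  k=9: 59^9 = 43 * 5 = 53 mod 54
  k=18: 59^18 = 13 * 25 = 1 mod 54  <- first divisor giving 1
Order = 18

18


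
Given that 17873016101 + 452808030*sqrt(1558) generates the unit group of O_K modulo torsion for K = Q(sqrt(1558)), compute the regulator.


epsilon = 17873016101 + 452808030*sqrt(1558)
= 3.5746e+10
R = ln(3.5746e+10)
= 24.2997

24.2997
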